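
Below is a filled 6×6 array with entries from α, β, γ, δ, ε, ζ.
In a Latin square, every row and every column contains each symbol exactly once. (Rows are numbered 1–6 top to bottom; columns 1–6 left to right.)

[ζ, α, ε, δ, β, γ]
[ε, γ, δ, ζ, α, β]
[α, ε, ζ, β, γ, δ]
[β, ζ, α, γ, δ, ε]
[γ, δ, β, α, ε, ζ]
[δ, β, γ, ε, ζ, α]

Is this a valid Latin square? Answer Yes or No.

Each row is a permutation of the 6 symbols, and so is each column.

Yes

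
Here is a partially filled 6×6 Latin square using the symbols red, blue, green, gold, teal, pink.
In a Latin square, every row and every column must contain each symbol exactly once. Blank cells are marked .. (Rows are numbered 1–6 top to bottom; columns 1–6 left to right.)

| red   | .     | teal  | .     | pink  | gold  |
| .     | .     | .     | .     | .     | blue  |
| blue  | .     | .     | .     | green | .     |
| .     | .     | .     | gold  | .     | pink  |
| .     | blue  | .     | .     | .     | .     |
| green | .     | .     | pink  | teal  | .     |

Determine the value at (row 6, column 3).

blue

Row 1, column 2: row 1 has {red, gold, teal, pink} and column 2 has {blue}, leaving only green.
Row 1, column 4: row 1 has {red, green, gold, teal, pink} and column 4 has {gold, pink}, leaving only blue.
Row 4, column 1: row 4 has {gold, pink} and column 1 has {red, blue, green}, leaving only teal.
Row 4, column 2: row 4 has {gold, teal, pink} and column 2 has {blue, green}, leaving only red.
Row 4, column 5: row 4 has {red, gold, teal, pink} and column 5 has {green, teal, pink}, leaving only blue.
Row 4, column 3: row 4 has {red, blue, gold, teal, pink} and column 3 has {teal}, leaving only green.
Row 6, column 2: row 6 has {green, teal, pink} and column 2 has {red, blue, green}, leaving only gold.
Row 6, column 6: row 6 has {green, gold, teal, pink} and column 6 has {blue, gold, pink}, leaving only red.
Row 6 already has {red, green, gold, teal, pink} and column 3 already has {green, teal}, so row 6, column 3 must be blue.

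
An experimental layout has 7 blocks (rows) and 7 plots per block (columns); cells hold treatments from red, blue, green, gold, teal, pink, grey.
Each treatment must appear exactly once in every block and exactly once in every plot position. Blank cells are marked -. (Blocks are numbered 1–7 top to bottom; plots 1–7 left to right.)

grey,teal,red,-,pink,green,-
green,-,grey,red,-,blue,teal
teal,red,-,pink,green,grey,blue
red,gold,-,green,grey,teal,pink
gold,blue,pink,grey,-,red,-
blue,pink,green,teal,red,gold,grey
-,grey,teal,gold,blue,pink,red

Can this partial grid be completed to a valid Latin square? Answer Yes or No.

Block 2, plot 2: block 2 together with plot 2 already contain {red, blue, green, gold, teal, pink, grey} — every symbol — so nothing can go there. The grid has no valid completion.

No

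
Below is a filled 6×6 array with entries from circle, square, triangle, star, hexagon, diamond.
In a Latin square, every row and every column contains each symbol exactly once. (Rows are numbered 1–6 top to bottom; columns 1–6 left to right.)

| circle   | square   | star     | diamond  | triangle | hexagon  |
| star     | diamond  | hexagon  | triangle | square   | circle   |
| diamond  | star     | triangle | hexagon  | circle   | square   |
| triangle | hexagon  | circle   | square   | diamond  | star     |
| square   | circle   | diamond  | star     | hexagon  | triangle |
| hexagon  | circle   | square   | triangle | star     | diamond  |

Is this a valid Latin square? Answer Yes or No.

Every row is a permutation, but column 4 contains triangle twice (at rows 2 and 6).

No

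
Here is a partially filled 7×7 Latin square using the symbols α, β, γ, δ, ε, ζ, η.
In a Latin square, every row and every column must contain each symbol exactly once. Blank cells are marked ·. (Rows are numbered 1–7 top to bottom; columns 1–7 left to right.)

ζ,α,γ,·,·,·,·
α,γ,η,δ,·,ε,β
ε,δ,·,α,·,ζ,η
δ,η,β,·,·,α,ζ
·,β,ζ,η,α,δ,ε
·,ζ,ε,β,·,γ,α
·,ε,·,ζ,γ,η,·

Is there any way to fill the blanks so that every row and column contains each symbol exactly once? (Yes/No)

Row 3, column 3: row 3 together with column 3 already contain {α, β, γ, δ, ε, ζ, η} — every symbol — so nothing can go there. The grid has no valid completion.

No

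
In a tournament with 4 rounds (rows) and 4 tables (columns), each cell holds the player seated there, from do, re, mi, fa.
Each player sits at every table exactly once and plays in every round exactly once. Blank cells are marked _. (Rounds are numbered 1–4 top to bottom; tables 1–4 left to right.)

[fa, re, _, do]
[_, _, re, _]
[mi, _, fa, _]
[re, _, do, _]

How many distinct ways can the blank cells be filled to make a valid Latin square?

Round 1, table 3: eliminating its round and table leaves {mi}.
Round 2, table 1: eliminating its round and table leaves {do}.
Round 2, table 2: eliminating its round and table leaves {do, mi, fa}.
Round 2, table 4: eliminating its round and table leaves {mi, fa}.
Round 3, table 2: eliminating its round and table leaves {do}.
Round 3, table 4: eliminating its round and table leaves {re}.
Round 4, table 2: eliminating its round and table leaves {mi, fa}.
Round 4, table 4: eliminating its round and table leaves {mi, fa}.
Enumerating the assignments across these blanks that avoid any round or table repeat gives 2 completions.

2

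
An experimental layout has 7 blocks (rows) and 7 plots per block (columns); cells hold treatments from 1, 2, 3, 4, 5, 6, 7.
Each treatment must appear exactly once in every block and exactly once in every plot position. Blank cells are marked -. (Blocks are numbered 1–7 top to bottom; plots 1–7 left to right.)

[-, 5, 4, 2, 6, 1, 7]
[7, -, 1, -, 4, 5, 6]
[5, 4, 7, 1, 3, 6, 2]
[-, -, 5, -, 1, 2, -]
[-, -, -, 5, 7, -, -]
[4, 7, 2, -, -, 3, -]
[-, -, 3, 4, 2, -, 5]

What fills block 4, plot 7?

4

Block 1, plot 1: block 1 has {1, 2, 4, 5, 6, 7} and plot 1 has {4, 5, 7}, leaving only 3.
Block 2, plot 4: block 2 has {1, 4, 5, 6, 7} and plot 4 has {1, 2, 4, 5}, leaving only 3.
Block 2, plot 2: block 2 has {1, 3, 4, 5, 6, 7} and plot 2 has {4, 5, 7}, leaving only 2.
Block 4, plot 1: block 4 has {1, 2, 5} and plot 1 has {3, 4, 5, 7}, leaving only 6.
Block 4, plot 2: block 4 has {1, 2, 5, 6} and plot 2 has {2, 4, 5, 7}, leaving only 3.
Block 4 already has {1, 2, 3, 5, 6} and plot 7 already has {2, 5, 6, 7}, so block 4, plot 7 must be 4.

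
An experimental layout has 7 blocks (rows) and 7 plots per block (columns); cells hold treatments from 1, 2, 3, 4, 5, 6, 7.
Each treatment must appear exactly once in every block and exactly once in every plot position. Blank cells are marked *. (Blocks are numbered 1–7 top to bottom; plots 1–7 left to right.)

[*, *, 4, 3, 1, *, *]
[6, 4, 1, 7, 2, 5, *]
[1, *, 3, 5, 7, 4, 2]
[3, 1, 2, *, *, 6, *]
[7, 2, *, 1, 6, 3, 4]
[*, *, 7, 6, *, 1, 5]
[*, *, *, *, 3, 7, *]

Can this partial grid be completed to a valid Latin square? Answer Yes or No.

No block or plot among the givens repeats a symbol, and propagating forced cells runs into no contradiction.
One valid completion exists (for instance, 5 7 4 3 1 2 6 / 6 4 1 7 2 5 3 / 1 6 3 5 7 4 2 / 3 1 2 4 5 6 7 / 7 2 5 1 6 3 4 / 2 3 7 6 4 1 5 / 4 5 6 2 3 7 1).

Yes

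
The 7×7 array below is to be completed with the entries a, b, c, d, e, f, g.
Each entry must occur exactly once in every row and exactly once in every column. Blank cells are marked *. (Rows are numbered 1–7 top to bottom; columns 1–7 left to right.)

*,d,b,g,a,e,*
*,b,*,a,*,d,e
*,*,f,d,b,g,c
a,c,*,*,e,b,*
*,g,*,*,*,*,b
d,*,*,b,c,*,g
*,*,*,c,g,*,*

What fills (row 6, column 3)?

Row 1, column 7: row 1 has {a, b, d, e, g} and column 7 has {b, c, e, g}, leaving only f.
Row 1, column 1: row 1 has {a, b, d, e, f, g} and column 1 has {a, d}, leaving only c.
Row 2, column 5: row 2 has {a, b, d, e} and column 5 has {a, b, c, e, g}, leaving only f.
Row 2, column 1: row 2 has {a, b, d, e, f} and column 1 has {a, c, d}, leaving only g.
Row 2, column 3: row 2 has {a, b, d, e, f, g} and column 3 has {b, f}, leaving only c.
Row 3, column 1: row 3 has {b, c, d, f, g} and column 1 has {a, c, d, g}, leaving only e.
Row 3, column 2: row 3 has {b, c, d, e, f, g} and column 2 has {b, c, d, g}, leaving only a.
Row 4, column 4: row 4 has {a, b, c, e} and column 4 has {a, b, c, d, g}, leaving only f.
Row 4, column 7: row 4 has {a, b, c, e, f} and column 7 has {b, c, e, f, g}, leaving only d.
Row 4, column 3: row 4 has {a, b, c, d, e, f} and column 3 has {b, c, f}, leaving only g.
Row 5, column 1: row 5 has {b, g} and column 1 has {a, c, d, e, g}, leaving only f.
Row 5, column 4: row 5 has {b, f, g} and column 4 has {a, b, c, d, f, g}, leaving only e.
Row 5, column 5: row 5 has {b, e, f, g} and column 5 has {a, b, c, e, f, g}, leaving only d.
Row 5, column 3: row 5 has {b, d, e, f, g} and column 3 has {b, c, f, g}, leaving only a.
Row 6 already has {b, c, d, g} and column 3 already has {a, b, c, f, g}, so row 6, column 3 must be e.

e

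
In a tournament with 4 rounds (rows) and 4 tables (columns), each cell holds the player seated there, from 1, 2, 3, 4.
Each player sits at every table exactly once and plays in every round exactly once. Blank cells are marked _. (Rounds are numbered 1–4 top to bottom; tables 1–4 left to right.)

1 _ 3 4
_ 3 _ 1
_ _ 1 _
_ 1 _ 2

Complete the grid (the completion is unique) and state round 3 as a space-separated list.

2 4 1 3

Round 3, table 4: round 3 has {1} and table 4 has {1, 2, 4}, leaving only 3.
Round 1, table 2: round 1 has {1, 3, 4} and table 2 has {1, 3}, leaving only 2.
Round 3, table 2: round 3 has {1, 3} and table 2 has {1, 2, 3}, leaving only 4.
Round 3, table 1: round 3 has {1, 3, 4} and table 1 has {1}, leaving only 2.
So round 3 reads: 2 4 1 3.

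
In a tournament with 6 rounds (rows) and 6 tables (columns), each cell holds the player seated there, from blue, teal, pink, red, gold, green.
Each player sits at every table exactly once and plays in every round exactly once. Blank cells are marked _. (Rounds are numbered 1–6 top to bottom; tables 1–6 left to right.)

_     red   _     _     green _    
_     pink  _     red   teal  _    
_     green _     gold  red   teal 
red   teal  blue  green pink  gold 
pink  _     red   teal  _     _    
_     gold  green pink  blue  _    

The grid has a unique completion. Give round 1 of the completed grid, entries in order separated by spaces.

Round 1, table 4: round 1 has {red, green} and table 4 has {teal, pink, red, gold, green}, leaving only blue.
Round 1, table 6: round 1 has {blue, red, green} and table 6 has {teal, gold}, leaving only pink.
Round 2, table 3: round 2 has {teal, pink, red} and table 3 has {blue, red, green}, leaving only gold.
Round 1, table 3: round 1 has {blue, pink, red, green} and table 3 has {blue, red, gold, green}, leaving only teal.
Round 1, table 1: round 1 has {blue, teal, pink, red, green} and table 1 has {pink, red}, leaving only gold.
So round 1 reads: gold red teal blue green pink.

gold red teal blue green pink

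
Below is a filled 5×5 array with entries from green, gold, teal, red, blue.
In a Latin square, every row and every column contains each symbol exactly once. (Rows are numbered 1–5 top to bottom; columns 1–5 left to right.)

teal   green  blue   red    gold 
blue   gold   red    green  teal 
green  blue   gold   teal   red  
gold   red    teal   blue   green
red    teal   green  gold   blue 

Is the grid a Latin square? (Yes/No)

Yes

Each row is a permutation of the 5 symbols, and so is each column.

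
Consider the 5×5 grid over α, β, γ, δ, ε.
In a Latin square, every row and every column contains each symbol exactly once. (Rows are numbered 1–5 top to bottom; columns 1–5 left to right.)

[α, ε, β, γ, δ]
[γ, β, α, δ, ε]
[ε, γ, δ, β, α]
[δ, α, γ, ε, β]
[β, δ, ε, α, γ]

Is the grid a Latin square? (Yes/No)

Yes

Each row is a permutation of the 5 symbols, and so is each column.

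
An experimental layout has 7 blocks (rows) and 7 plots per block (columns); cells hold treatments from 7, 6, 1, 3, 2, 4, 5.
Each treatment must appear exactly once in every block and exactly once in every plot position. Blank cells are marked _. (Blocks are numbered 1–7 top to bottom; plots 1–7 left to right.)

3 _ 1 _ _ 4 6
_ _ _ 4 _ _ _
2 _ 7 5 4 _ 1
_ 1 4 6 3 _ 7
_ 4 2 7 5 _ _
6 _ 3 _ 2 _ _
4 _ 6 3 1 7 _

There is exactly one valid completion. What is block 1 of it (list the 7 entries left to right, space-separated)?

3 5 1 2 7 4 6

Block 1, plot 4: block 1 has {6, 1, 3, 4} and plot 4 has {7, 6, 3, 4, 5}, leaving only 2.
Block 1, plot 5: block 1 has {6, 1, 3, 2, 4} and plot 5 has {1, 3, 2, 4, 5}, leaving only 7.
Block 1, plot 2: block 1 has {7, 6, 1, 3, 2, 4} and plot 2 has {1, 4}, leaving only 5.
So block 1 reads: 3 5 1 2 7 4 6.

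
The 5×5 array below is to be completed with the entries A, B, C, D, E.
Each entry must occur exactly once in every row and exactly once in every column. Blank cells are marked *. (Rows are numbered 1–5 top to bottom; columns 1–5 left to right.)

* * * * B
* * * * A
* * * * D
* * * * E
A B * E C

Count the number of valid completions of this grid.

56

Row 1, column 1: eliminating its row and column leaves {C, D, E}.
Row 1, column 2: eliminating its row and column leaves {A, C, D, E}.
Row 1, column 3: eliminating its row and column leaves {A, C, D, E}.
Row 1, column 4: eliminating its row and column leaves {A, C, D}.
Row 2, column 1: eliminating its row and column leaves {B, C, D, E}.
Row 2, column 2: eliminating its row and column leaves {C, D, E}.
Row 2, column 3: eliminating its row and column leaves {B, C, D, E}.
Row 2, column 4: eliminating its row and column leaves {B, C, D}.
Row 3, column 1: eliminating its row and column leaves {B, C, E}.
Row 3, column 2: eliminating its row and column leaves {A, C, E}.
Row 3, column 3: eliminating its row and column leaves {A, B, C, E}.
Row 3, column 4: eliminating its row and column leaves {A, B, C}.
Row 4, column 1: eliminating its row and column leaves {B, C, D}.
Row 4, column 2: eliminating its row and column leaves {A, C, D}.
Row 4, column 3: eliminating its row and column leaves {A, B, C, D}.
Row 4, column 4: eliminating its row and column leaves {A, B, C, D}.
Row 5, column 3: eliminating its row and column leaves {D}.
Enumerating the assignments across these blanks that avoid any row or column repeat gives 56 completions.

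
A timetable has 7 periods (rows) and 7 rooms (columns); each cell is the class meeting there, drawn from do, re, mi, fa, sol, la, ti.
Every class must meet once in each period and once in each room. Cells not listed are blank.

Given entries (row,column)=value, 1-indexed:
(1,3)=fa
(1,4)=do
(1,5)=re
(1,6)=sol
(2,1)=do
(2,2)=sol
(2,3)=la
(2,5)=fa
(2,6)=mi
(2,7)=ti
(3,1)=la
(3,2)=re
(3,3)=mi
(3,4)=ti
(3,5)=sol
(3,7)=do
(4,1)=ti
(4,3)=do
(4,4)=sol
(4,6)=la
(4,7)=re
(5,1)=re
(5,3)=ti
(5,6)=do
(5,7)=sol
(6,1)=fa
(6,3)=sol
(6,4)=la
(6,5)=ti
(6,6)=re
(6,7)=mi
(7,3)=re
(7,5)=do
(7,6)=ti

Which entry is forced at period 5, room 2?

Period 1, room 1: period 1 has {do, re, fa, sol} and room 1 has {do, re, fa, la, ti}, leaving only mi.
Period 1, room 7: period 1 has {do, re, mi, fa, sol} and room 7 has {do, re, mi, sol, ti}, leaving only la.
Period 1, room 2: period 1 has {do, re, mi, fa, sol, la} and room 2 has {re, sol}, leaving only ti.
Period 2, room 4: period 2 has {do, mi, fa, sol, la, ti} and room 4 has {do, sol, la, ti}, leaving only re.
Period 3, room 6: period 3 has {do, re, mi, sol, la, ti} and room 6 has {do, re, mi, sol, la, ti}, leaving only fa.
Period 4, room 5: period 4 has {do, re, sol, la, ti} and room 5 has {do, re, fa, sol, ti}, leaving only mi.
Period 4, room 2: period 4 has {do, re, mi, sol, la, ti} and room 2 has {re, sol, ti}, leaving only fa.
Period 5, room 5: period 5 has {do, re, sol, ti} and room 5 has {do, re, mi, fa, sol, ti}, leaving only la.
Period 5 already has {do, re, sol, la, ti} and room 2 already has {re, fa, sol, ti}, so period 5, room 2 must be mi.

mi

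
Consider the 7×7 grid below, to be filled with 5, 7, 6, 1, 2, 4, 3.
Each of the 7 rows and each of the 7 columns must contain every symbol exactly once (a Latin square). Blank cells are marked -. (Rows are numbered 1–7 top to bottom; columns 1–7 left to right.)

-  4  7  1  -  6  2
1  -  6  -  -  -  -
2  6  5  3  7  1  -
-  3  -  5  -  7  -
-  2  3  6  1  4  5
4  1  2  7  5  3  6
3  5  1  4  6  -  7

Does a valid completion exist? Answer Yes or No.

No row or column among the givens repeats a symbol, and propagating forced cells runs into no contradiction.
One valid completion exists (for instance, 5 4 7 1 3 6 2 / 1 7 6 2 4 5 3 / 2 6 5 3 7 1 4 / 6 3 4 5 2 7 1 / 7 2 3 6 1 4 5 / 4 1 2 7 5 3 6 / 3 5 1 4 6 2 7).

Yes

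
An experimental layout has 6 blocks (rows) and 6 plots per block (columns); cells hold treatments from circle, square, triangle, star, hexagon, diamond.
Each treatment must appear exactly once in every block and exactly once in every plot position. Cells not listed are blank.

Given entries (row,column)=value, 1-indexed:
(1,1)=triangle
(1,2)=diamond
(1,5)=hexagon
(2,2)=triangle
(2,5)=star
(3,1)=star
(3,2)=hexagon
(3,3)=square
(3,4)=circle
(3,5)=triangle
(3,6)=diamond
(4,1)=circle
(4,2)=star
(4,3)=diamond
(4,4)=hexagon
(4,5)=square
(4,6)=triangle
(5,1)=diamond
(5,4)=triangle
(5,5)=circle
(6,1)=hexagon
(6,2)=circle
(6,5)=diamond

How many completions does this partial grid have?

3

Block 1, plot 3: eliminating its block and plot leaves {circle, star}.
Block 1, plot 4: eliminating its block and plot leaves {square, star}.
Block 1, plot 6: eliminating its block and plot leaves {circle, square, star}.
Block 2, plot 1: eliminating its block and plot leaves {square}.
Block 2, plot 3: eliminating its block and plot leaves {circle, hexagon}.
Block 2, plot 4: eliminating its block and plot leaves {square, diamond}.
Block 2, plot 6: eliminating its block and plot leaves {circle, square, hexagon}.
Block 5, plot 2: eliminating its block and plot leaves {square}.
Block 5, plot 3: eliminating its block and plot leaves {star, hexagon}.
Block 5, plot 6: eliminating its block and plot leaves {square, star, hexagon}.
Block 6, plot 3: eliminating its block and plot leaves {triangle, star}.
Block 6, plot 4: eliminating its block and plot leaves {square, star}.
Block 6, plot 6: eliminating its block and plot leaves {square, star}.
Enumerating the assignments across these blanks that avoid any block or plot repeat gives 3 completions.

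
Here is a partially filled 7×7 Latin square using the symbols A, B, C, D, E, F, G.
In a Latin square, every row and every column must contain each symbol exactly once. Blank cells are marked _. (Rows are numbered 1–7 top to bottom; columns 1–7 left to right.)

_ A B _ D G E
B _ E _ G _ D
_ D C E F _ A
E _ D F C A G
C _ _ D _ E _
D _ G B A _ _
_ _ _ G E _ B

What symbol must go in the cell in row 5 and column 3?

A

Row 1, column 1: row 1 has {A, B, D, E, G} and column 1 has {B, C, D, E}, leaving only F.
Row 1, column 4: row 1 has {A, B, D, E, F, G} and column 4 has {B, D, E, F, G}, leaving only C.
Row 2, column 4: row 2 has {B, D, E, G} and column 4 has {B, C, D, E, F, G}, leaving only A.
Row 3, column 1: row 3 has {A, C, D, E, F} and column 1 has {B, C, D, E, F}, leaving only G.
Row 3, column 6: row 3 has {A, C, D, E, F, G} and column 6 has {A, E, G}, leaving only B.
Row 4, column 2: row 4 has {A, C, D, E, F, G} and column 2 has {A, D}, leaving only B.
Row 5, column 5: row 5 has {C, D, E} and column 5 has {A, C, D, E, F, G}, leaving only B.
Row 5, column 7: row 5 has {B, C, D, E} and column 7 has {A, B, D, E, G}, leaving only F.
Row 5 already has {B, C, D, E, F} and column 3 already has {B, C, D, E, G}, so row 5, column 3 must be A.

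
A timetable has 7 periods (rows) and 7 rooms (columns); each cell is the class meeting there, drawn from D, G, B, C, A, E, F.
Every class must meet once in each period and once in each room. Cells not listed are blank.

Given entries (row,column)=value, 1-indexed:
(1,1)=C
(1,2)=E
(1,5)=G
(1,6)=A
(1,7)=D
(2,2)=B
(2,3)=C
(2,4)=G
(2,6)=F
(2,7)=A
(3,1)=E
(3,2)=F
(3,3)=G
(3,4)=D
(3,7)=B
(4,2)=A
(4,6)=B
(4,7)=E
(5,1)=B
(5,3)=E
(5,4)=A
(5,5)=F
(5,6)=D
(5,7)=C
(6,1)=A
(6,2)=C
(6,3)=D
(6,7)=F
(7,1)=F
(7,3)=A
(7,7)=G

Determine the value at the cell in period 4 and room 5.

D

Period 2, room 1: period 2 has {G, B, C, A, F} and room 1 has {B, C, A, E, F}, leaving only D.
Period 2, room 5: period 2 has {D, G, B, C, A, F} and room 5 has {G, F}, leaving only E.
Period 3, room 6: period 3 has {D, G, B, E, F} and room 6 has {D, B, A, F}, leaving only C.
Period 3, room 5: period 3 has {D, G, B, C, E, F} and room 5 has {G, E, F}, leaving only A.
Period 4, room 1: period 4 has {B, A, E} and room 1 has {D, B, C, A, E, F}, leaving only G.
Period 4, room 3: period 4 has {G, B, A, E} and room 3 has {D, G, C, A, E}, leaving only F.
Period 1, room 3: period 1 has {D, G, C, A, E} and room 3 has {D, G, C, A, E, F}, leaving only B.
Period 1, room 4: period 1 has {D, G, B, C, A, E} and room 4 has {D, G, A}, leaving only F.
Period 4, room 4: period 4 has {G, B, A, E, F} and room 4 has {D, G, A, F}, leaving only C.
Period 4 already has {G, B, C, A, E, F} and room 5 already has {G, A, E, F}, so period 4, room 5 must be D.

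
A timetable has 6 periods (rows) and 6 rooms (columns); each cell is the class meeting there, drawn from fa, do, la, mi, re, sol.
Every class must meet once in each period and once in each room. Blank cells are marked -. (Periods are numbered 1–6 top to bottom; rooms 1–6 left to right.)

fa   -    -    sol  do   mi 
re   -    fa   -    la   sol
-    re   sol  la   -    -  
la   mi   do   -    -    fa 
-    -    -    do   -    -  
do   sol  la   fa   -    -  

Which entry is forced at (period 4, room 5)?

sol

Period 1, room 2: period 1 has {fa, do, mi, sol} and room 2 has {mi, re, sol}, leaving only la.
Period 1, room 3: period 1 has {fa, do, la, mi, sol} and room 3 has {fa, do, la, sol}, leaving only re.
Period 2, room 2: period 2 has {fa, la, re, sol} and room 2 has {la, mi, re, sol}, leaving only do.
Period 2, room 4: period 2 has {fa, do, la, re, sol} and room 4 has {fa, do, la, sol}, leaving only mi.
Period 3, room 1: period 3 has {la, re, sol} and room 1 has {fa, do, la, re}, leaving only mi.
Period 3, room 5: period 3 has {la, mi, re, sol} and room 5 has {do, la}, leaving only fa.
Period 3, room 6: period 3 has {fa, la, mi, re, sol} and room 6 has {fa, mi, sol}, leaving only do.
Period 4, room 4: period 4 has {fa, do, la, mi} and room 4 has {fa, do, la, mi, sol}, leaving only re.
Period 4 already has {fa, do, la, mi, re} and room 5 already has {fa, do, la}, so period 4, room 5 must be sol.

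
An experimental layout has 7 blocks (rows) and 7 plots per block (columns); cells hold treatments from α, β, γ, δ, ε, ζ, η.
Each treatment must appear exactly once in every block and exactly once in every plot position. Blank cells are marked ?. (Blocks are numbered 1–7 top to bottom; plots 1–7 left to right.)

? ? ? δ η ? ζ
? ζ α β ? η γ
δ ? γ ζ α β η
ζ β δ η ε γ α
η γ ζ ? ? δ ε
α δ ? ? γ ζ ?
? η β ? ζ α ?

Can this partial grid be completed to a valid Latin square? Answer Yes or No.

Block 1, plot 3: block 1 has {δ, ζ, η} and plot 3 has {α, β, γ, δ, ζ}, so it must be ε.
Now block 1, plot 6: block 1 together with plot 6 already contain {α, β, γ, δ, ε, ζ, η} — every symbol — so nothing can go there. The grid has no valid completion.

No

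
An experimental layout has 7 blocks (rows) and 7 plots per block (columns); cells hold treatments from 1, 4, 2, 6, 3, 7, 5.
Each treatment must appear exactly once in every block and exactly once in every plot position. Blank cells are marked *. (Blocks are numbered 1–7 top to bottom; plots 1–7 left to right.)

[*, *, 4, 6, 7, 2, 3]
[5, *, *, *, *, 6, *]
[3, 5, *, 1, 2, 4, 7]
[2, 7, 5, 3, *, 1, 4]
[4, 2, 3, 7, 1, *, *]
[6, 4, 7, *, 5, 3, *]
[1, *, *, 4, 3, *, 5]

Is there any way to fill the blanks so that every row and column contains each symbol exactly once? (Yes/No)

No

Block 1, plot 1: block 1 together with plot 1 already contain {1, 4, 2, 6, 3, 7, 5} — every symbol — so nothing can go there. The grid has no valid completion.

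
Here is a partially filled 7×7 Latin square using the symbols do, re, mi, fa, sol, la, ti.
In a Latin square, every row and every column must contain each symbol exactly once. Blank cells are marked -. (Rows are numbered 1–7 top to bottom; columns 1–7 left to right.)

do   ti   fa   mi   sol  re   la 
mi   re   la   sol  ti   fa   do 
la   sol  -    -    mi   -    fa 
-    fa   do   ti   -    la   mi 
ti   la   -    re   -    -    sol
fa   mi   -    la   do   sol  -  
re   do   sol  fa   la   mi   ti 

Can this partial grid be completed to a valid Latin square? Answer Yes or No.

No row or column among the givens repeats a symbol, and propagating forced cells runs into no contradiction.
One valid completion exists (for instance, do ti fa mi sol re la / mi re la sol ti fa do / la sol re do mi ti fa / sol fa do ti re la mi / ti la mi re fa do sol / fa mi ti la do sol re / re do sol fa la mi ti).

Yes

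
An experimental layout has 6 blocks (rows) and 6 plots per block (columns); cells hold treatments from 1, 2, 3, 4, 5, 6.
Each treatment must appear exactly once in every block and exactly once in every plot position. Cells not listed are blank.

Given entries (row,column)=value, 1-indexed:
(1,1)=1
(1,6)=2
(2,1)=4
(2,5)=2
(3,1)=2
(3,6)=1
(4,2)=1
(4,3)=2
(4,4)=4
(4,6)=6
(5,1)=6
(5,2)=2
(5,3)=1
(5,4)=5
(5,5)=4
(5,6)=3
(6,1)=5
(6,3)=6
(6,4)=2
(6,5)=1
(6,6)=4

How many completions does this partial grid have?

4

Block 1, plot 2: eliminating its block and plot leaves {3, 4, 5, 6}.
Block 1, plot 3: eliminating its block and plot leaves {3, 4, 5}.
Block 1, plot 4: eliminating its block and plot leaves {3, 6}.
Block 1, plot 5: eliminating its block and plot leaves {3, 5, 6}.
Block 2, plot 2: eliminating its block and plot leaves {3, 5, 6}.
Block 2, plot 3: eliminating its block and plot leaves {3, 5}.
Block 2, plot 4: eliminating its block and plot leaves {1, 3, 6}.
Block 2, plot 6: eliminating its block and plot leaves {5}.
Block 3, plot 2: eliminating its block and plot leaves {3, 4, 5, 6}.
Block 3, plot 3: eliminating its block and plot leaves {3, 4, 5}.
Block 3, plot 4: eliminating its block and plot leaves {3, 6}.
Block 3, plot 5: eliminating its block and plot leaves {3, 5, 6}.
Block 4, plot 1: eliminating its block and plot leaves {3}.
Block 4, plot 5: eliminating its block and plot leaves {3, 5}.
Block 6, plot 2: eliminating its block and plot leaves {3}.
Enumerating the assignments across these blanks that avoid any block or plot repeat gives 4 completions.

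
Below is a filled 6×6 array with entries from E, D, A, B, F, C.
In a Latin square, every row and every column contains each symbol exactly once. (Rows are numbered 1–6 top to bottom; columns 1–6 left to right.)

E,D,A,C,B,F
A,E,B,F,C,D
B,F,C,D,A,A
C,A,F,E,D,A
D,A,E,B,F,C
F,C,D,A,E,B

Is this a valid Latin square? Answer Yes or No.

No

Row 3 contains A twice (at columns 5 and 6); row 4 is also not a permutation.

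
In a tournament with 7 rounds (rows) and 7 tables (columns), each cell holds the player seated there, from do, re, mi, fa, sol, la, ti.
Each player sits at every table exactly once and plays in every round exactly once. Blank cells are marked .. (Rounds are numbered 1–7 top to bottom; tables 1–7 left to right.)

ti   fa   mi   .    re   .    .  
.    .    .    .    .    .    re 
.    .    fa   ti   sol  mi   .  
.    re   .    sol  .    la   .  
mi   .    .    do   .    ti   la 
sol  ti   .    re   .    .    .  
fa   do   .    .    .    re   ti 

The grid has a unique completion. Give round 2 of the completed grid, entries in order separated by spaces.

la mi do fa ti sol re

Round 1, table 4: round 1 has {re, mi, fa, ti} and table 4 has {do, re, sol, ti}, leaving only la.
Round 3, table 2: round 3 has {mi, fa, sol, ti} and table 2 has {do, re, fa, ti}, leaving only la.
Round 3, table 7: round 3 has {mi, fa, sol, la, ti} and table 7 has {re, la, ti}, leaving only do.
Round 1, table 7: round 1 has {re, mi, fa, la, ti} and table 7 has {do, re, la, ti}, leaving only sol.
Round 1, table 6: round 1 has {re, mi, fa, sol, la, ti} and table 6 has {re, mi, la, ti}, leaving only do.
Round 3, table 1: round 3 has {do, mi, fa, sol, la, ti} and table 1 has {mi, fa, sol, ti}, leaving only re.
Round 4, table 1: round 4 has {re, sol, la} and table 1 has {re, mi, fa, sol, ti}, leaving only do.
Round 2, table 1: round 2 has {re} and table 1 has {do, re, mi, fa, sol, ti}, leaving only la.
Round 4, table 3: round 4 has {do, re, sol, la} and table 3 has {mi, fa}, leaving only ti.
Round 5, table 2: round 5 has {do, mi, la, ti} and table 2 has {do, re, fa, la, ti}, leaving only sol.
Round 2, table 2: round 2 has {re, la} and table 2 has {do, re, fa, sol, la, ti}, leaving only mi.
Round 2, table 4: round 2 has {re, mi, la} and table 4 has {do, re, sol, la, ti}, leaving only fa.
Round 2, table 6: round 2 has {re, mi, fa, la} and table 6 has {do, re, mi, la, ti}, leaving only sol.
Round 2, table 3: round 2 has {re, mi, fa, sol, la} and table 3 has {mi, fa, ti}, leaving only do.
Round 2, table 5: round 2 has {do, re, mi, fa, sol, la} and table 5 has {re, sol}, leaving only ti.
So round 2 reads: la mi do fa ti sol re.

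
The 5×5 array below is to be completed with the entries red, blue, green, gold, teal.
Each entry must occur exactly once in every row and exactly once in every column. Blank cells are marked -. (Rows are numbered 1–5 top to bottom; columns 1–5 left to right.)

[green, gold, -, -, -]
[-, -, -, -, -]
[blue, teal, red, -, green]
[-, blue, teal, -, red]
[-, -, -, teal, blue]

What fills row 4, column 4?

green

Row 1, column 3: row 1 has {green, gold} and column 3 has {red, teal}, leaving only blue.
Row 1, column 4: row 1 has {blue, green, gold} and column 4 has {teal}, leaving only red.
Row 1, column 5: row 1 has {red, blue, green, gold} and column 5 has {red, blue, green}, leaving only teal.
Row 2, column 5: row 2 has {} and column 5 has {red, blue, green, teal}, leaving only gold.
Row 2, column 3: row 2 has {gold} and column 3 has {red, blue, teal}, leaving only green.
Row 2, column 2: row 2 has {green, gold} and column 2 has {blue, gold, teal}, leaving only red.
Row 2, column 1: row 2 has {red, green, gold} and column 1 has {blue, green}, leaving only teal.
Row 2, column 4: row 2 has {red, green, gold, teal} and column 4 has {red, teal}, leaving only blue.
Row 3, column 4: row 3 has {red, blue, green, teal} and column 4 has {red, blue, teal}, leaving only gold.
Row 4 already has {red, blue, teal} and column 4 already has {red, blue, gold, teal}, so row 4, column 4 must be green.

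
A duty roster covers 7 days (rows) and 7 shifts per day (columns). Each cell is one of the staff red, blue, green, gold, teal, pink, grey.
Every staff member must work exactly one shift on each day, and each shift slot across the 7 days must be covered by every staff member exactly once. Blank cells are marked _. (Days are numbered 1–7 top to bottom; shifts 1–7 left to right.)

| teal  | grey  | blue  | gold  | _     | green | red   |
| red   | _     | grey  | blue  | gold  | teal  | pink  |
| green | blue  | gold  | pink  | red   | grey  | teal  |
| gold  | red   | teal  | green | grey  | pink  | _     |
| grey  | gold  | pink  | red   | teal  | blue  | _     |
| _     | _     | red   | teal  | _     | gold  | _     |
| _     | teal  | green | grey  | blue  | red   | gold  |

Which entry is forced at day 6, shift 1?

Day 1, shift 5: day 1 has {red, blue, green, gold, teal, grey} and shift 5 has {red, blue, gold, teal, grey}, leaving only pink.
Day 2, shift 2: day 2 has {red, blue, gold, teal, pink, grey} and shift 2 has {red, blue, gold, teal, grey}, leaving only green.
Day 4, shift 7: day 4 has {red, green, gold, teal, pink, grey} and shift 7 has {red, gold, teal, pink}, leaving only blue.
Day 5, shift 7: day 5 has {red, blue, gold, teal, pink, grey} and shift 7 has {red, blue, gold, teal, pink}, leaving only green.
Day 6, shift 2: day 6 has {red, gold, teal} and shift 2 has {red, blue, green, gold, teal, grey}, leaving only pink.
Day 6 already has {red, gold, teal, pink} and shift 1 already has {red, green, gold, teal, grey}, so day 6, shift 1 must be blue.

blue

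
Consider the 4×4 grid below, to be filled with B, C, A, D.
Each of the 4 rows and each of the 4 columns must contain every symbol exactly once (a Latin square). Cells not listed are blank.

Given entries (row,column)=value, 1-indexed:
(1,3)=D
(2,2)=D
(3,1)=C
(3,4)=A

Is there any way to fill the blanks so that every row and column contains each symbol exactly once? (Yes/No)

No

Row 3, column 2: row 3 has {C, A} and column 2 has {D}, so it must be B.
Now row 3, column 3: row 3 together with column 3 already contain {B, C, A, D} — every symbol — so nothing can go there. The grid has no valid completion.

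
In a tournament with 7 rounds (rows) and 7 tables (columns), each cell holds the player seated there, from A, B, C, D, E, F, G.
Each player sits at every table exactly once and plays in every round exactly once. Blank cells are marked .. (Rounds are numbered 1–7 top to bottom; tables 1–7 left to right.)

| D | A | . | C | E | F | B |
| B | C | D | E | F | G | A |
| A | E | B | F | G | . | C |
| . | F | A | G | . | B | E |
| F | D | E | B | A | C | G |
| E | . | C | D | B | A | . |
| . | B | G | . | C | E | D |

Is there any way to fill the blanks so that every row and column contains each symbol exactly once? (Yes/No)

Round 1, table 3: round 1 together with table 3 already contain {A, B, C, D, E, F, G} — every symbol — so nothing can go there. The grid has no valid completion.

No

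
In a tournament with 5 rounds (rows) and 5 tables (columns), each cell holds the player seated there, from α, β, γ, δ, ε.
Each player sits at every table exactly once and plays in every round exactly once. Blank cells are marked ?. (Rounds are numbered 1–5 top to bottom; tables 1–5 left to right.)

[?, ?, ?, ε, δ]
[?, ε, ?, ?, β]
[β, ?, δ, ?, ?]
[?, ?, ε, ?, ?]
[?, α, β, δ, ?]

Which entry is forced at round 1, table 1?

Round 3, table 2: round 3 has {β, δ} and table 2 has {α, ε}, leaving only γ.
Round 1, table 2: round 1 has {δ, ε} and table 2 has {α, γ, ε}, leaving only β.
Round 3, table 4: round 3 has {β, γ, δ} and table 4 has {δ, ε}, leaving only α.
Round 2, table 4: round 2 has {β, ε} and table 4 has {α, δ, ε}, leaving only γ.
Round 2, table 3: round 2 has {β, γ, ε} and table 3 has {β, δ, ε}, leaving only α.
Round 1, table 3: round 1 has {β, δ, ε} and table 3 has {α, β, δ, ε}, leaving only γ.
Round 1 already has {β, γ, δ, ε} and table 1 already has {β}, so round 1, table 1 must be α.

α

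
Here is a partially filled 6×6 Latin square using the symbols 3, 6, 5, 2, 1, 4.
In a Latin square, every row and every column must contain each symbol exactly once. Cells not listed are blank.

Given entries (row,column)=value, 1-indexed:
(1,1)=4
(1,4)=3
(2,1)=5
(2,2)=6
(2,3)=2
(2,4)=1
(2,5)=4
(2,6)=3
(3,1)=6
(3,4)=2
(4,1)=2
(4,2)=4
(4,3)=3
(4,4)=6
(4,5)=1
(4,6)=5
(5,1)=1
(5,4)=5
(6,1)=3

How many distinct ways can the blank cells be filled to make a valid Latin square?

20

Row 1, column 2: eliminating its row and column leaves {5, 2, 1}.
Row 1, column 3: eliminating its row and column leaves {6, 5, 1}.
Row 1, column 5: eliminating its row and column leaves {6, 5, 2}.
Row 1, column 6: eliminating its row and column leaves {6, 2, 1}.
Row 3, column 2: eliminating its row and column leaves {3, 5, 1}.
Row 3, column 3: eliminating its row and column leaves {5, 1, 4}.
Row 3, column 5: eliminating its row and column leaves {3, 5}.
Row 3, column 6: eliminating its row and column leaves {1, 4}.
Row 5, column 2: eliminating its row and column leaves {3, 2}.
Row 5, column 3: eliminating its row and column leaves {6, 4}.
Row 5, column 5: eliminating its row and column leaves {3, 6, 2}.
Row 5, column 6: eliminating its row and column leaves {6, 2, 4}.
Row 6, column 2: eliminating its row and column leaves {5, 2, 1}.
Row 6, column 3: eliminating its row and column leaves {6, 5, 1, 4}.
Row 6, column 4: eliminating its row and column leaves {4}.
Row 6, column 5: eliminating its row and column leaves {6, 5, 2}.
Row 6, column 6: eliminating its row and column leaves {6, 2, 1, 4}.
Enumerating the assignments across these blanks that avoid any row or column repeat gives 20 completions.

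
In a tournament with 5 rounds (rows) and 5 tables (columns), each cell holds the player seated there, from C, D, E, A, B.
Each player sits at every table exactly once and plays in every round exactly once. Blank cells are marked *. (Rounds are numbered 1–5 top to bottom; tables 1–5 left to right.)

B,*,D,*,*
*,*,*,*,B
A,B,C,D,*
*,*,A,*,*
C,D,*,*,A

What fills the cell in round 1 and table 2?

Round 2, table 3: round 2 has {B} and table 3 has {C, D, A}, leaving only E.
Round 2, table 1: round 2 has {E, B} and table 1 has {C, A, B}, leaving only D.
Round 3, table 5: round 3 has {C, D, A, B} and table 5 has {A, B}, leaving only E.
Round 1, table 5: round 1 has {D, B} and table 5 has {E, A, B}, leaving only C.
Round 4, table 1: round 4 has {A} and table 1 has {C, D, A, B}, leaving only E.
Round 4, table 2: round 4 has {E, A} and table 2 has {D, B}, leaving only C.
Round 2, table 2: round 2 has {D, E, B} and table 2 has {C, D, B}, leaving only A.
Round 1 already has {C, D, B} and table 2 already has {C, D, A, B}, so round 1, table 2 must be E.

E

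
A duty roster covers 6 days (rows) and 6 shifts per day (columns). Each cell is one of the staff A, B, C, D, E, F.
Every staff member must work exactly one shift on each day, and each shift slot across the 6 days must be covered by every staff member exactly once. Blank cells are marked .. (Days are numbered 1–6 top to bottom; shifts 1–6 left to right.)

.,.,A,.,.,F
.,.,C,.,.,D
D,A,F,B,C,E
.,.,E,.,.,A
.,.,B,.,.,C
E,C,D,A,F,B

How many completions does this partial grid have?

Day 1, shift 1: eliminating its day and shift leaves {B, C}.
Day 1, shift 2: eliminating its day and shift leaves {B, D, E}.
Day 1, shift 4: eliminating its day and shift leaves {C, D, E}.
Day 1, shift 5: eliminating its day and shift leaves {B, D, E}.
Day 2, shift 1: eliminating its day and shift leaves {A, B, F}.
Day 2, shift 2: eliminating its day and shift leaves {B, E, F}.
Day 2, shift 4: eliminating its day and shift leaves {E, F}.
Day 2, shift 5: eliminating its day and shift leaves {A, B, E}.
Day 4, shift 1: eliminating its day and shift leaves {B, C, F}.
Day 4, shift 2: eliminating its day and shift leaves {B, D, F}.
Day 4, shift 4: eliminating its day and shift leaves {C, D, F}.
Day 4, shift 5: eliminating its day and shift leaves {B, D}.
Day 5, shift 1: eliminating its day and shift leaves {A, F}.
Day 5, shift 2: eliminating its day and shift leaves {D, E, F}.
Day 5, shift 4: eliminating its day and shift leaves {D, E, F}.
Day 5, shift 5: eliminating its day and shift leaves {A, D, E}.
Enumerating the assignments across these blanks that avoid any day or shift repeat gives 14 completions.

14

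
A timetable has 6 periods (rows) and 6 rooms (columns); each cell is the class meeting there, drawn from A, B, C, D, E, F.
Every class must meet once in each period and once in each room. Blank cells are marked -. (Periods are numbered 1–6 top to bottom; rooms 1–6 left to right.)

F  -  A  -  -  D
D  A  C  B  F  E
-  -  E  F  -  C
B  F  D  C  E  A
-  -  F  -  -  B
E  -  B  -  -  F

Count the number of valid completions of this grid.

3

Period 1, room 2: eliminating its period and room leaves {B, C, E}.
Period 1, room 4: eliminating its period and room leaves {E}.
Period 1, room 5: eliminating its period and room leaves {B, C}.
Period 3, room 1: eliminating its period and room leaves {A}.
Period 3, room 2: eliminating its period and room leaves {B, D}.
Period 3, room 5: eliminating its period and room leaves {A, B, D}.
Period 5, room 1: eliminating its period and room leaves {A, C}.
Period 5, room 2: eliminating its period and room leaves {C, D, E}.
Period 5, room 4: eliminating its period and room leaves {A, D, E}.
Period 5, room 5: eliminating its period and room leaves {A, C, D}.
Period 6, room 2: eliminating its period and room leaves {C, D}.
Period 6, room 4: eliminating its period and room leaves {A, D}.
Period 6, room 5: eliminating its period and room leaves {A, C, D}.
Enumerating the assignments across these blanks that avoid any period or room repeat gives 3 completions.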